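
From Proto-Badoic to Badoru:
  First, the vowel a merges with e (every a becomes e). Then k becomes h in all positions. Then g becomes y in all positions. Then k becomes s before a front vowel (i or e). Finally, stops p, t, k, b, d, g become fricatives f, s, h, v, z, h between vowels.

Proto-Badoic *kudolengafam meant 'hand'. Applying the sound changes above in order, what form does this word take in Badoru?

Badoru: *kudolengafam > kudolengefem > hudolengefem > hudolenyefem > huzolenyefem  (by vowel merger, unconditioned shift, unconditioned shift, intervocalic lenition)

huzolenyefem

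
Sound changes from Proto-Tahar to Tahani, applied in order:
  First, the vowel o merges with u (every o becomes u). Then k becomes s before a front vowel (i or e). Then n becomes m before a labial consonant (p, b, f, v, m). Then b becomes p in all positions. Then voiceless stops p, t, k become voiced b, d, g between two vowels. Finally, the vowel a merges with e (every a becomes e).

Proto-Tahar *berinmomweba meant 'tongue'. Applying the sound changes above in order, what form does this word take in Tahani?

Tahani: start from *berinmomweba.
  rule 1 (vowel merger): berinmomweba → berinmumweba
  rule 2: no change — berinmumweba
  rule 3 (nasal place assimilation): berinmumweba → berimmumweba
  rule 4 (unconditioned shift): berimmumweba → perimmumwepa
  rule 5 (intervocalic voicing): perimmumwepa → perimmumweba
  rule 6 (vowel merger): perimmumweba → perimmumwebe
  ⇒ Tahani perimmumwebe

perimmumwebe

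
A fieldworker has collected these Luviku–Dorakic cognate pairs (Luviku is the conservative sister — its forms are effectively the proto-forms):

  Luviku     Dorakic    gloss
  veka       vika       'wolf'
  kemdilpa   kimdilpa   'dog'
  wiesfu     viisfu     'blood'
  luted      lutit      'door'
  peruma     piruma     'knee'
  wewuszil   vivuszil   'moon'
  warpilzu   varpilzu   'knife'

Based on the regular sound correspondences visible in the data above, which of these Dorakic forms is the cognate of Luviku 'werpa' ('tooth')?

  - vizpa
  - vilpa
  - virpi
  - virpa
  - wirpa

virpa

wewuszil ~ vivuszil — Luviku w corresponds to Dorakic v word-initially before a front vowel.
peruma ~ piruma — Luviku e corresponds to Dorakic i after a consonant, before r.
Applying these to Luviku 'werpa':
  werpa → verpa   (w→v word-initially before a front vowel)
  verpa → virpa   (e→i after a consonant, before r)
So the Dorakic cognate is 'virpa'.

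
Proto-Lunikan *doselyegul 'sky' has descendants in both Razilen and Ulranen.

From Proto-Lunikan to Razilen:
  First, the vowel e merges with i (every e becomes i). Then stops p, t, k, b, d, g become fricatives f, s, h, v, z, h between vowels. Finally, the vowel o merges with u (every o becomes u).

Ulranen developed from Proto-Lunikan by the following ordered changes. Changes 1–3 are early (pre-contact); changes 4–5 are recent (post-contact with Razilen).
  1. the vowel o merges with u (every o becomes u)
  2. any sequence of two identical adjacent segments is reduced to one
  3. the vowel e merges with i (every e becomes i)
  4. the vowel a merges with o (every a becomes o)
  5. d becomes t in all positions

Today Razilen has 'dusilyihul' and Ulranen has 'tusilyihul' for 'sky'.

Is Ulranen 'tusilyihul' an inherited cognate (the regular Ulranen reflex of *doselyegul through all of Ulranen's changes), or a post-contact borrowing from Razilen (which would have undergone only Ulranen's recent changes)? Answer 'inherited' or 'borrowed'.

borrowed

If inherited, *doselyegul would pass through all of Ulranen's changes:
Ulranen: *doselyegul
  doselyegul → duselyegul   [vowel merger]
  duselyegul (rule 2 does not apply)
  duselyegul → dusilyigul   [vowel merger]
  dusilyigul (rule 4 does not apply)
  dusilyigul → tusilyigul   [unconditioned shift]
  giving Ulranen tusilyigul.
If borrowed from Razilen 'dusilyihul' after the early changes, it would undergo only the recent ones:
  rule 4 (vowel merger): no change (dusilyihul)
  rule 5 (unconditioned shift): dusilyihul → tusilyihul
  ⇒ as a loan: tusilyihul
Ulranen 'tusilyihul' matches the loan outcome 'tusilyihul', not the inherited 'tusilyigul' — it skipped the early Ulranen changes, so it was borrowed from Razilen.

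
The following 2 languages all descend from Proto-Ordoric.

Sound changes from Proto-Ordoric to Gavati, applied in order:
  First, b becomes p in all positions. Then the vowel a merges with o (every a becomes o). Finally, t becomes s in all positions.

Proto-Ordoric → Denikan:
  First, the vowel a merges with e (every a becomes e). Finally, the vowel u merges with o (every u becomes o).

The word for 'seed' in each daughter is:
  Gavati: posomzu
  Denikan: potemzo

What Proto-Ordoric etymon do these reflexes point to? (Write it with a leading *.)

*potamzu

Position 7: Gavati has u, Denikan has o. Gavati preserves u here (none of its changes turn any other segment into u), so the proto-segment is *u.
Position 4: Gavati has o, Denikan has e. Taking the neighbouring segments as reconstructed: Gavati o could go back to *a or *o; Denikan e could go back to *a or *e — the one source consistent with every daughter is *a.
Position 3: Gavati has s, Denikan has t. Denikan preserves t here (none of its changes turn any other segment into t), so the proto-segment is *t.
This points to *potamzu. Verify forward in each daughter:
Gavati: *potamzu > potomzu > posomzu  (by vowel merger, unconditioned shift)
Denikan: *potamzu
  potamzu → potemzu   [vowel merger]
  potemzu → potemzo   [vowel merger]
  giving Denikan potemzo.
No other proto-form is consistent with every reflex, so the reconstruction is *potamzu.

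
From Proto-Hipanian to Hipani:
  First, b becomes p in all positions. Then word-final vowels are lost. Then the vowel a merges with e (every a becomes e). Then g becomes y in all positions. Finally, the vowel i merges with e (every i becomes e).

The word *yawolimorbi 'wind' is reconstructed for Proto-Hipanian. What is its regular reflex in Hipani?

yewolemorp

Hipani: *yawolimorbi
  yawolimorbi → yawolimorpi   [unconditioned shift]
  yawolimorpi → yawolimorp   [apocope]
  yawolimorp → yewolimorp   [vowel merger]
  yewolimorp (rule 4 does not apply)
  yewolimorp → yewolemorp   [vowel merger]
  giving Hipani yewolemorp.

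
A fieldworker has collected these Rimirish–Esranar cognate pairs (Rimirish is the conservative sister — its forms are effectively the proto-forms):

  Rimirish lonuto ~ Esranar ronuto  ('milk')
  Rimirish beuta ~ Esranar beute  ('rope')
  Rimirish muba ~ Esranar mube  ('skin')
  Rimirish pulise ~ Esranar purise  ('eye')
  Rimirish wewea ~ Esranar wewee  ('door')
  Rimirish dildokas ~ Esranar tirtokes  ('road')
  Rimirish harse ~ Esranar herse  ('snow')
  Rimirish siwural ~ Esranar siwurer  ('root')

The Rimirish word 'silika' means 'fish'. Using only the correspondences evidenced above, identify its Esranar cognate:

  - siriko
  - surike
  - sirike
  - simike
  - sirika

pulise ~ purise — Rimirish l corresponds to Esranar r between vowels (before a front vowel).
beuta ~ beute, muba ~ mube — Rimirish a corresponds to Esranar e word-finally.
Applying these to Rimirish 'silika':
  silika → sirika   (l→r between vowels (before a front vowel))
  sirika → sirike   (a→e word-finally)
So the Esranar cognate is 'sirike'.

sirike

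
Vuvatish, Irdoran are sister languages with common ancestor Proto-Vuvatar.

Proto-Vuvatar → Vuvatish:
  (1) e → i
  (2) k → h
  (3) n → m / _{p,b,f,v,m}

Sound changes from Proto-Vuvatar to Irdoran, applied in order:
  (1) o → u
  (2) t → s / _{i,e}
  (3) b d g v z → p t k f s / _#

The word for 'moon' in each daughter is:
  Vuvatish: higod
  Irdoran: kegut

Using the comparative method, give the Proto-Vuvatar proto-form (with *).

*kegod

Position 1: Vuvatish has h, Irdoran has k. Taking the neighbouring segments as reconstructed: Vuvatish h could go back to *k or *h; Irdoran k can only go back to *k — the one source consistent with every daughter is *k.
Position 4: Vuvatish has o, Irdoran has u. Vuvatish preserves o here (none of its changes turn any other segment into o), so the proto-segment is *o.
Position 2: Vuvatish has i, Irdoran has e. Irdoran preserves e here (none of its changes turn any other segment into e), so the proto-segment is *e.
Verify the candidate proto-form against each daughter:
Vuvatish: *kegod > kigod > higod  (by vowel merger, unconditioned shift)
Irdoran: *kegod > kegud > kegut  (by vowel merger, final devoicing)
No other proto-form is consistent with every reflex, so the reconstruction is *kegod.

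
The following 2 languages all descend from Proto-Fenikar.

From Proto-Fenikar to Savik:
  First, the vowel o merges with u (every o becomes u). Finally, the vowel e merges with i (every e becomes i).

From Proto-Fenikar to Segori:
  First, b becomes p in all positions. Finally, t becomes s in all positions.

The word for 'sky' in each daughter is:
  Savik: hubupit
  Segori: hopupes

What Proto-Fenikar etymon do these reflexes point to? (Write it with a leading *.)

Position 7: Savik has t, Segori has s. Savik preserves t here (none of its changes turn any other segment into t), so the proto-segment is *t.
Position 3: Savik has b, Segori has p. Savik preserves b here (none of its changes turn any other segment into b), so the proto-segment is *b.
Position 2: Savik has u, Segori has o. Segori preserves o here (none of its changes turn any other segment into o), so the proto-segment is *o.
Continuing position by position gives *hobupet; check it forward:
Savik: start from *hobupet.
  rule 1 (vowel merger): hobupet → hubupet
  rule 2 (vowel merger): hubupet → hubupit
  ⇒ Savik hubupit
Segori: *hobupet
  hobupet → hopupet   [unconditioned shift]
  hopupet → hopupes   [unconditioned shift]
  giving Segori hopupes.
*hobupet is the unique common source.

*hobupet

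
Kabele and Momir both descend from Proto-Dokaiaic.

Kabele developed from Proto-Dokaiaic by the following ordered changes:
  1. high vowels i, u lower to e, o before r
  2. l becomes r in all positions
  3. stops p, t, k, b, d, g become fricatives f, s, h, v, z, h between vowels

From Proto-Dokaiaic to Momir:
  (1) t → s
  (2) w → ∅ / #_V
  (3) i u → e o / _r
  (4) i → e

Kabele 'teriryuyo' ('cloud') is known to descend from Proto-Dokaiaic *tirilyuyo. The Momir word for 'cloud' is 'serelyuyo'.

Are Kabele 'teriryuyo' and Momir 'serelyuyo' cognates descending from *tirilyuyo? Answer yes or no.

Derive the expected Momir reflex of *tirilyuyo:
Momir: *tirilyuyo > sirilyuyo > serilyuyo > serelyuyo  (by unconditioned shift, pre-rhotic lowering, vowel merger)
Momir 'serelyuyo' matches the regular reflex exactly, so the pair is cognate.

yes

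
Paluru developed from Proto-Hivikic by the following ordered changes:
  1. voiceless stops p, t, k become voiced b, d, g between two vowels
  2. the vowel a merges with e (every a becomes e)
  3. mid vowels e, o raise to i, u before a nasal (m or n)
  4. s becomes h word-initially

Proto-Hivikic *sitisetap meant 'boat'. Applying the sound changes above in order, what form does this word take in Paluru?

Paluru: *sitisetap > sidisedap > sidisedep > hidisedep  (by intervocalic voicing, vowel merger, debuccalisation)

hidisedep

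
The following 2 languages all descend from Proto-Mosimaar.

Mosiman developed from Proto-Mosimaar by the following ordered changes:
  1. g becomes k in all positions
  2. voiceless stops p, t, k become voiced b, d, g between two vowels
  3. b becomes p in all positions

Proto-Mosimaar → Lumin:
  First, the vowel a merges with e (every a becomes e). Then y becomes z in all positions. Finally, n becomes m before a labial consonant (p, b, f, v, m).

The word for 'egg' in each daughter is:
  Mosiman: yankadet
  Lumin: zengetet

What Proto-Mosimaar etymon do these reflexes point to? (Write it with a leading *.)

*yangatet

Position 4: Mosiman has k, Lumin has g. Lumin preserves g here (none of its changes turn any other segment into g), so the proto-segment is *g.
Position 5: Mosiman has a, Lumin has e. Mosiman preserves a here (none of its changes turn any other segment into a), so the proto-segment is *a.
Verify the candidate proto-form against each daughter:
Mosiman: start from *yangatet.
  rule 1 (unconditioned shift): yangatet → yankatet
  rule 2 (intervocalic voicing): yankatet → yankadet
  rule 3: no change — yankadet
  ⇒ Mosiman yankadet
Lumin: *yangatet > yengetet > zengetet  (by vowel merger, unconditioned shift)
Only *yangatet yields all of Mosiman yankadet, Lumin zengetet.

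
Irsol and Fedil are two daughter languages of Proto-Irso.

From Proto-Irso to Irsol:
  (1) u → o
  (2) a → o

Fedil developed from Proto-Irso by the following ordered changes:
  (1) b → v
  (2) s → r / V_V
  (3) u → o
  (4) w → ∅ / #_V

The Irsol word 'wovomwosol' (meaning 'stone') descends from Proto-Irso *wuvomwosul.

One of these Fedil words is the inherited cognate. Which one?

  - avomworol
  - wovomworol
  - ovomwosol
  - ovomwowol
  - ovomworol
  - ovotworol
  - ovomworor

ovomworol

Fedil: start from *wuvomwosul.
  rule 1: no change — wuvomwosul
  rule 2 (rhotacism): wuvomwosul → wuvomworul
  rule 3 (vowel merger): wuvomworul → wovomworol
  rule 4 (glide loss): wovomworol → ovomworol
  ⇒ Fedil ovomworol
Only 'ovomworol' matches the regular Fedil development of *wuvomwosul.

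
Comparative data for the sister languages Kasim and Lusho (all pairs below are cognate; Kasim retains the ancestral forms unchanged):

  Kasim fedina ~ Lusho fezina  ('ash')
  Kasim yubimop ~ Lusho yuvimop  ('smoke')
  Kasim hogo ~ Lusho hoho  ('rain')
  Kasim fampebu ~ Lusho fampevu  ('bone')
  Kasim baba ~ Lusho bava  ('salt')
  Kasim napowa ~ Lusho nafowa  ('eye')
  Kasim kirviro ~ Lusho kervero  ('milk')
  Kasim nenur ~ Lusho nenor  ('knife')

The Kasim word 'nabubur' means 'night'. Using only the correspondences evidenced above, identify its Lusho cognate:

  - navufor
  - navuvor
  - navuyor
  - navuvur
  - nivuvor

navuvor

fampebu ~ fampevu — Kasim b corresponds to Lusho v between vowels (before a back vowel).
nenur ~ nenor — Kasim u corresponds to Lusho o after a consonant, before r.
Applying these to Kasim 'nabubur':
  nabubur → navubur   (b→v between vowels (before a back vowel))
  navubur → navuvur   (b→v between vowels (before a back vowel))
  navuvur → navuvor   (u→o after a consonant, before r)
So the Lusho cognate is 'navuvor'.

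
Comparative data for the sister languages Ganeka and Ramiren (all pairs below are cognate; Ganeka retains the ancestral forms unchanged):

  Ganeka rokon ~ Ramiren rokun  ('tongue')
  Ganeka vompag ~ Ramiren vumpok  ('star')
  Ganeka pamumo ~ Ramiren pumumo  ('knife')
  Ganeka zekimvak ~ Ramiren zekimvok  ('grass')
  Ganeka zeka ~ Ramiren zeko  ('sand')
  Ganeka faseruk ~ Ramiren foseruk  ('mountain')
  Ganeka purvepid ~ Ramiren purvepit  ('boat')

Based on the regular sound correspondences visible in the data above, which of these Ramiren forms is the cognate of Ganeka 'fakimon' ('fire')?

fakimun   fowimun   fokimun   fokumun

vompag ~ vumpok, zekimvak ~ zekimvok — Ganeka a corresponds to Ramiren o after a consonant, before a consonant other than r, m, n, p, b, f, v.
rokon ~ rokun — Ganeka o corresponds to Ramiren u after a consonant, before a nasal.
Applying these to Ganeka 'fakimon':
  fakimon → fokimon   (a→o after a consonant, before a consonant other than r, m, n, p, b, f, v)
  fokimon → fokimun   (o→u after a consonant, before a nasal)
So the Ramiren cognate is 'fokimun'.

fokimun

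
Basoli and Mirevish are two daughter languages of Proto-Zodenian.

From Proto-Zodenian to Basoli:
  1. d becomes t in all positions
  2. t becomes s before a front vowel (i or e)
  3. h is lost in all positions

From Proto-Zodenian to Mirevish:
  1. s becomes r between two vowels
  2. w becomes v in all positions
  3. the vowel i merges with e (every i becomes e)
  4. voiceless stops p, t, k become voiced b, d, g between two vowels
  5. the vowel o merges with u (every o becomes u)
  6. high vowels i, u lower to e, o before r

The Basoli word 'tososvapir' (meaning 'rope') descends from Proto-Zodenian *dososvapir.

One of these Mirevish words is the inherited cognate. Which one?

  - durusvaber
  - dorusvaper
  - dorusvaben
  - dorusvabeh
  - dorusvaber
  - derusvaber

dorusvaber

Mirevish: *dososvapir > dorosvapir > dorosvaper > dorosvaber > durusvaber > dorusvaber  (by rhotacism, vowel merger, intervocalic voicing, vowel merger, pre-rhotic lowering)
The other candidates each miss or misapply at least one Mirevish change.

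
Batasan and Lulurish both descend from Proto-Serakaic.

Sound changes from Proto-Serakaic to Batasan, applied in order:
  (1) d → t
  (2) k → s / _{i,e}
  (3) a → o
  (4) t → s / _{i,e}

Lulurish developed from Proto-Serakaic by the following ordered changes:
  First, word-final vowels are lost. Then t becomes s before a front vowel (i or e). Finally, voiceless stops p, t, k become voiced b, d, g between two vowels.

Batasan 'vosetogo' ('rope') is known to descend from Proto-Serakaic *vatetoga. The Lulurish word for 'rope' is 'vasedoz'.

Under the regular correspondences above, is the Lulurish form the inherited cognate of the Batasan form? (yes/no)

Derive the expected Lulurish reflex of *vatetoga:
Lulurish: *vatetoga
  vatetoga → vatetog   [apocope]
  vatetog → vasetog   [palatalisation]
  vasetog → vasedog   [intervocalic voicing]
  giving Lulurish vasedog.
The regular Lulurish reflex would be 'vasedog', but the attested form is 'vasedoz'. The correspondence is irregular, so they are not cognates (the Lulurish form has a different source).

no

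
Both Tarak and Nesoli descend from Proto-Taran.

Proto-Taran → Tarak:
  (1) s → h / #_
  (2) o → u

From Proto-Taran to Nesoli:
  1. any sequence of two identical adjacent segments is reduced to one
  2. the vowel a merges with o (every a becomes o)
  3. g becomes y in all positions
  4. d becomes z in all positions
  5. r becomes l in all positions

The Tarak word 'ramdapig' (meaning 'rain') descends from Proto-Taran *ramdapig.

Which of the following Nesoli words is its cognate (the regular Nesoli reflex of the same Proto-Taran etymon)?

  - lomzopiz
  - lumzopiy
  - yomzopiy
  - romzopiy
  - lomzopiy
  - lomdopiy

lomzopiy

Nesoli: *ramdapig > romdopig > romdopiy > romzopiy > lomzopiy  (by vowel merger, unconditioned shift, unconditioned shift, unconditioned shift)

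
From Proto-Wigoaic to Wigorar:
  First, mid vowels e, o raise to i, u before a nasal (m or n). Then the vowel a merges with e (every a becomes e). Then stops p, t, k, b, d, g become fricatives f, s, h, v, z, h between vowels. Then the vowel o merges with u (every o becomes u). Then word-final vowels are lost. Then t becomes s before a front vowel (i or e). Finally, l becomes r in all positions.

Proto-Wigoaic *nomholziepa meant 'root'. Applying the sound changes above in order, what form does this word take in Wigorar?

Wigorar: start from *nomholziepa.
  rule 1 (pre-nasal raising): nomholziepa → numholziepa
  rule 2 (vowel merger): numholziepa → numholziepe
  rule 3 (intervocalic lenition): numholziepe → numholziefe
  rule 4 (vowel merger): numholziefe → numhulziefe
  rule 5 (apocope): numhulziefe → numhulzief
  rule 6: no change — numhulzief
  rule 7 (unconditioned shift): numhulzief → numhurzief
  ⇒ Wigorar numhurzief

numhurzief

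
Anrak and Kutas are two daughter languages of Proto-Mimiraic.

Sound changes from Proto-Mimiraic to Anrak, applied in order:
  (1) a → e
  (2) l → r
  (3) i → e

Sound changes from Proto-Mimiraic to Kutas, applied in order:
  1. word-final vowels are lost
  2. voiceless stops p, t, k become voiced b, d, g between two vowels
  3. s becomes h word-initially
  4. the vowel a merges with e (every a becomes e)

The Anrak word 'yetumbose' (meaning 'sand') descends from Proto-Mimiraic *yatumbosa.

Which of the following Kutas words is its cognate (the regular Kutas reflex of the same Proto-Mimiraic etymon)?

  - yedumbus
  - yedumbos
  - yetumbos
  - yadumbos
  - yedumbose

yedumbos

Kutas: *yatumbosa
  yatumbosa → yatumbos   [apocope]
  yatumbos → yadumbos   [intervocalic voicing]
  yadumbos (rule 3 does not apply)
  yadumbos → yedumbos   [vowel merger]
  giving Kutas yedumbos.
Only 'yedumbos' matches the regular Kutas development of *yatumbosa.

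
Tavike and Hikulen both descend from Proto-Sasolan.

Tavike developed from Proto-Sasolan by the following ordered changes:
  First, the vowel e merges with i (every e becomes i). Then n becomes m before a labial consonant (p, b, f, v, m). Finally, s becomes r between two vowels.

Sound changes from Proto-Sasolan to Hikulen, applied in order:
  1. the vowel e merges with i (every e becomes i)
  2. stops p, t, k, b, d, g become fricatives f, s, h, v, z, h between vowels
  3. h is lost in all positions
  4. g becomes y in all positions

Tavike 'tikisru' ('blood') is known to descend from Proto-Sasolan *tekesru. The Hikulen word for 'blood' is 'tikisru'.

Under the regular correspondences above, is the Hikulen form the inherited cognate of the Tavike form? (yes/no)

Derive the expected Hikulen reflex of *tekesru:
Hikulen: *tekesru > tikisru > tihisru > tiisru  (by vowel merger, intervocalic lenition, h-loss)
The regular Hikulen reflex would be 'tiisru', but the attested form is 'tikisru'. The correspondence is irregular, so they are not cognates (the Hikulen form has a different source).

no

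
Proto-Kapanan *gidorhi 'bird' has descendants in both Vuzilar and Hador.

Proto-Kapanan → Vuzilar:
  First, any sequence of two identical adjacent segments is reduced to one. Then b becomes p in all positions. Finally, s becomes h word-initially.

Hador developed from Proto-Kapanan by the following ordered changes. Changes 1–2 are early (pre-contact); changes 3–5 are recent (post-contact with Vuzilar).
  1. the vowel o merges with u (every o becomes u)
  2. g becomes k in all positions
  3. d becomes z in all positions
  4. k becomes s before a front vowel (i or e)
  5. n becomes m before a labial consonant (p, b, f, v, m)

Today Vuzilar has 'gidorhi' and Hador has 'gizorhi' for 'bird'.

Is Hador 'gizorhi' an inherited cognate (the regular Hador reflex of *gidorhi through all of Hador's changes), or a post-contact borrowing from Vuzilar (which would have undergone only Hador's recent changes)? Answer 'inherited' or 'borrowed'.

If inherited, *gidorhi would pass through all of Hador's changes:
Hador: start from *gidorhi.
  rule 1 (vowel merger): gidorhi → gidurhi
  rule 2 (unconditioned shift): gidurhi → kidurhi
  rule 3 (unconditioned shift): kidurhi → kizurhi
  rule 4 (palatalisation): kizurhi → sizurhi
  rule 5: no change — sizurhi
  ⇒ Hador sizurhi
If borrowed from Vuzilar 'gidorhi' after the early changes, it would undergo only the recent ones:
  rule 3 (unconditioned shift): gidorhi → gizorhi
  rule 4 (palatalisation): no change (gizorhi)
  rule 5 (nasal place assimilation): no change (gizorhi)
  ⇒ as a loan: gizorhi
Hador 'gizorhi' matches the loan outcome 'gizorhi', not the inherited 'sizurhi' — it skipped the early Hador changes, so it was borrowed from Vuzilar.

borrowed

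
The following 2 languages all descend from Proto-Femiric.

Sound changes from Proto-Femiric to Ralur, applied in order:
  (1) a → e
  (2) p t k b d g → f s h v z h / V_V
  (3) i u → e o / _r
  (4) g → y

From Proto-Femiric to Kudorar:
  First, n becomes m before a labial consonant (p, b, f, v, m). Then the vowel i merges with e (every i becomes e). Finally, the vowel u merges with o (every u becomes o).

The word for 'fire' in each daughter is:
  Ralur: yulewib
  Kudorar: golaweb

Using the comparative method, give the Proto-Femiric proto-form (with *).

Position 4: Ralur has e, Kudorar has a. Kudorar preserves a here (none of its changes turn any other segment into a), so the proto-segment is *a.
Position 1: Ralur has y, Kudorar has g. Kudorar preserves g here (none of its changes turn any other segment into g), so the proto-segment is *g.
Position 6: Ralur has i, Kudorar has e. Ralur preserves i here (none of its changes turn any other segment into i), so the proto-segment is *i.
Continuing position by position gives *gulawib; check it forward:
Ralur: start from *gulawib.
  rule 1 (vowel merger): gulawib → gulewib
  rule 2: no change — gulewib
  rule 3: no change — gulewib
  rule 4 (unconditioned shift): gulewib → yulewib
  ⇒ Ralur yulewib
Kudorar: *gulawib > gulaweb > golaweb  (by vowel merger, vowel merger)
No other proto-form is consistent with every reflex, so the reconstruction is *gulawib.

*gulawib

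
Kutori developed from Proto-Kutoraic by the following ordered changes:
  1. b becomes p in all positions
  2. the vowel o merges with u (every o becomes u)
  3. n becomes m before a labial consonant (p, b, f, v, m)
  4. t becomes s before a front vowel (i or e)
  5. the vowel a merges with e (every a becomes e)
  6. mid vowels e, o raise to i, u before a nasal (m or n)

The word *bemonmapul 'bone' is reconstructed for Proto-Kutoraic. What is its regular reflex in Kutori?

pimummepul

Kutori: *bemonmapul > pemonmapul > pemunmapul > pemummapul > pemummepul > pimummepul  (by unconditioned shift, vowel merger, nasal place assimilation, vowel merger, pre-nasal raising)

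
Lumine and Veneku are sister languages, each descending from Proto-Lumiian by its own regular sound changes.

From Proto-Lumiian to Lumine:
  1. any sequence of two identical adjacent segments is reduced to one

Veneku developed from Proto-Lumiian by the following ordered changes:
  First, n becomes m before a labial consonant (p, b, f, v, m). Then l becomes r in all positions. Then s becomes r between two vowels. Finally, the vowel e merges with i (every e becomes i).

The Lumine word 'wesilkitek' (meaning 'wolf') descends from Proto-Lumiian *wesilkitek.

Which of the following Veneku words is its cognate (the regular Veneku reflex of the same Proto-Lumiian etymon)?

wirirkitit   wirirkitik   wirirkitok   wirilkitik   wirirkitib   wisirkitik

Veneku: *wesilkitek
  wesilkitek (rule 1 does not apply)
  wesilkitek → wesirkitek   [unconditioned shift]
  wesirkitek → werirkitek   [rhotacism]
  werirkitek → wirirkitik   [vowel merger]
  giving Veneku wirirkitik.
Among the options, 'wirirkitik' alone shows every Veneku change applied in order.

wirirkitik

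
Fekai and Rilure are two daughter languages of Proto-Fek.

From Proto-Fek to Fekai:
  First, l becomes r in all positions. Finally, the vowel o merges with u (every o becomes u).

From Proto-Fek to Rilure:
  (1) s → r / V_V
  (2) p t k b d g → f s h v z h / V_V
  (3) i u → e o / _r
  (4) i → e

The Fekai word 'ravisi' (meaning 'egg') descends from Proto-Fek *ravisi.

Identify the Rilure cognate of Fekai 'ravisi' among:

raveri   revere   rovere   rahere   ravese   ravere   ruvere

ravere

Rilure: *ravisi
  ravisi → raviri   [rhotacism]
  raviri (rule 2 does not apply)
  raviri → raveri   [pre-rhotic lowering]
  raveri → ravere   [vowel merger]
  giving Rilure ravere.
The other candidates each miss or misapply at least one Rilure change.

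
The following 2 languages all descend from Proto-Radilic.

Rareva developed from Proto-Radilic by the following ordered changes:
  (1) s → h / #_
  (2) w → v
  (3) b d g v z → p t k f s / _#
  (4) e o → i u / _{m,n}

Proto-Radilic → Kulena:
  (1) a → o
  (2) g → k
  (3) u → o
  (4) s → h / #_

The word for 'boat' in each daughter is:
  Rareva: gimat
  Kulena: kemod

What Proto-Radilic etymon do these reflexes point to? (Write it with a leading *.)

*gemad

Position 4: Rareva has a, Kulena has o. Rareva preserves a here (none of its changes turn any other segment into a), so the proto-segment is *a.
Position 2: Rareva has i, Kulena has e. Kulena preserves e here (none of its changes turn any other segment into e), so the proto-segment is *e.
Position 5: Rareva has t, Kulena has d. Kulena preserves d here (none of its changes turn any other segment into d), so the proto-segment is *d.
This points to *gemad. Verify forward in each daughter:
Rareva: *gemad
  gemad (rule 1 does not apply)
  gemad (rule 2 does not apply)
  gemad → gemat   [final devoicing]
  gemat → gimat   [pre-nasal raising]
  giving Rareva gimat.
Kulena: *gemad
  gemad → gemod   [vowel merger]
  gemod → kemod   [unconditioned shift]
  kemod (rule 3 does not apply)
  kemod (rule 4 does not apply)
  giving Kulena kemod.
No other proto-form is consistent with every reflex, so the reconstruction is *gemad.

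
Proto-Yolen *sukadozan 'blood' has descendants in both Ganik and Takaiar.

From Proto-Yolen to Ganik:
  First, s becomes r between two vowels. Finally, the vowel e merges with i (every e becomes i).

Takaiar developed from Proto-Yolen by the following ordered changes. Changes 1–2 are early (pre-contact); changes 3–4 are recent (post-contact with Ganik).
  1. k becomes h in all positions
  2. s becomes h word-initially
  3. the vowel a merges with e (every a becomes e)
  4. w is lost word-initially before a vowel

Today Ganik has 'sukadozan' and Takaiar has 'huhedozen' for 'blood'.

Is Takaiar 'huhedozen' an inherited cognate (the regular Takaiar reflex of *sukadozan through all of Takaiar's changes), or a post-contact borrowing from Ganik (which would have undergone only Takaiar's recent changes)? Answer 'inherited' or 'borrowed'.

If inherited, *sukadozan would pass through all of Takaiar's changes:
Takaiar: *sukadozan > suhadozan > huhadozan > huhedozen  (by unconditioned shift, debuccalisation, vowel merger)
If borrowed from Ganik 'sukadozan' after the early changes, it would undergo only the recent ones:
  rule 3 (vowel merger): sukadozan → sukedozen
  rule 4 (glide loss): no change (sukedozen)
  ⇒ as a loan: sukedozen
Takaiar 'huhedozen' matches the inherited outcome exactly, so it is an inherited cognate, not a loan.

inherited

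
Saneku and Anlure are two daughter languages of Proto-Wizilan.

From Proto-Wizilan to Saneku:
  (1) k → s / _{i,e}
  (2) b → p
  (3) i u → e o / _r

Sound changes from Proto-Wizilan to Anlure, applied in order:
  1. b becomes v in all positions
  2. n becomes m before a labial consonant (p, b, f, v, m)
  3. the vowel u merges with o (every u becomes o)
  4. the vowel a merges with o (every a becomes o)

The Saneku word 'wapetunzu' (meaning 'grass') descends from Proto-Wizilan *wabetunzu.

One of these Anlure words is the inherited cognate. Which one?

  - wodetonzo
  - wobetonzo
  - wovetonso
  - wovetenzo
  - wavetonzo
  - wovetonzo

wovetonzo

Anlure: *wabetunzu > wavetunzu > wavetonzo > wovetonzo  (by unconditioned shift, vowel merger, vowel merger)
Only 'wovetonzo' matches the regular Anlure development of *wabetunzu.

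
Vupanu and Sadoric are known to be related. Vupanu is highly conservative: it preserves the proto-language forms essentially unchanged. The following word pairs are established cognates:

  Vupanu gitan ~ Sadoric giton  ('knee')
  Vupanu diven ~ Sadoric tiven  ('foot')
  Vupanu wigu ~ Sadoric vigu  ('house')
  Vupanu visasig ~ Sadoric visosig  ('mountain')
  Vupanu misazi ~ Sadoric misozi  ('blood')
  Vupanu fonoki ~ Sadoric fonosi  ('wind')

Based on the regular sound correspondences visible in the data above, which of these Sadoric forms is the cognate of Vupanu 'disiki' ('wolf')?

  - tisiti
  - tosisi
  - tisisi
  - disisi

tisisi

diven ~ tiven — Vupanu d corresponds to Sadoric t word-initially before a front vowel.
fonoki ~ fonosi — Vupanu k corresponds to Sadoric s between vowels (before a front vowel).
Applying these to Vupanu 'disiki':
  disiki → tisiki   (d→t word-initially before a front vowel)
  tisiki → tisisi   (k→s between vowels (before a front vowel))
So the Sadoric cognate is 'tisisi'.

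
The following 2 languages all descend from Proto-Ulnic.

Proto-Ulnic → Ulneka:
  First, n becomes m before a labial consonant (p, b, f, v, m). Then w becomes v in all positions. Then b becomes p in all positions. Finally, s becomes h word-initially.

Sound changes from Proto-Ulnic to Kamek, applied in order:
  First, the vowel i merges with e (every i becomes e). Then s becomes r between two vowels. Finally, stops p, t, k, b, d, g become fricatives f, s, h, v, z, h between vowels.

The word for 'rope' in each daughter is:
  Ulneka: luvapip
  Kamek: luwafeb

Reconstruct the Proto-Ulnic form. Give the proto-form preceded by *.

*luwapib

Position 3: Ulneka has v, Kamek has w. Kamek preserves w here (none of its changes turn any other segment into w), so the proto-segment is *w.
Position 7: Ulneka has p, Kamek has b. Kamek preserves b here (none of its changes turn any other segment into b), so the proto-segment is *b.
This points to *luwapib. Verify forward in each daughter:
Ulneka: *luwapib > luvapib > luvapip  (by unconditioned shift, unconditioned shift)
Kamek: start from *luwapib.
  rule 1 (vowel merger): luwapib → luwapeb
  rule 2: no change — luwapeb
  rule 3 (intervocalic lenition): luwapeb → luwafeb
  ⇒ Kamek luwafeb
*luwapib is the unique common source.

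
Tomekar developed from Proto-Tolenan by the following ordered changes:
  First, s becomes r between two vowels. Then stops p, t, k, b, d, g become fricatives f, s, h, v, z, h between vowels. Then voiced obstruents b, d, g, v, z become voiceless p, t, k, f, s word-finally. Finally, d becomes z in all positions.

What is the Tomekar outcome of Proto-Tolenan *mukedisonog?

muhezironok

Tomekar: *mukedisonog
  mukedisonog → mukedironog   [rhotacism]
  mukedironog → muhezironog   [intervocalic lenition]
  muhezironog → muhezironok   [final devoicing]
  muhezironok (rule 4 does not apply)
  giving Tomekar muhezironok.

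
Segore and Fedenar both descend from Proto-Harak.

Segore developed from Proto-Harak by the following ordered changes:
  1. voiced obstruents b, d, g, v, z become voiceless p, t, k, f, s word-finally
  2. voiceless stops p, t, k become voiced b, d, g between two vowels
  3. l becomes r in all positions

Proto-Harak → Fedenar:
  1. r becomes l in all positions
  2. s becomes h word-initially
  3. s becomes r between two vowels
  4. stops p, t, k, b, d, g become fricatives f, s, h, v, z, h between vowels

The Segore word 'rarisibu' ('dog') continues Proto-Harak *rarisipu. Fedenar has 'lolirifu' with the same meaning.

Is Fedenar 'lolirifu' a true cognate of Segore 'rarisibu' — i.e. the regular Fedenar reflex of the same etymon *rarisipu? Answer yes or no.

no

Derive the expected Fedenar reflex of *rarisipu:
Fedenar: *rarisipu > lalisipu > laliripu > lalirifu  (by unconditioned shift, rhotacism, intervocalic lenition)
The regular Fedenar reflex would be 'lalirifu', but the attested form is 'lolirifu'. The correspondence is irregular, so they are not cognates (the Fedenar form has a different source).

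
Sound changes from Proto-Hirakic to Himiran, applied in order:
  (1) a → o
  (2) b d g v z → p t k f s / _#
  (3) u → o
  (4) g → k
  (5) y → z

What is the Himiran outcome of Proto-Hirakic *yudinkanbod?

Himiran: *yudinkanbod
  yudinkanbod → yudinkonbod   [vowel merger]
  yudinkonbod → yudinkonbot   [final devoicing]
  yudinkonbot → yodinkonbot   [vowel merger]
  yodinkonbot (rule 4 does not apply)
  yodinkonbot → zodinkonbot   [unconditioned shift]
  giving Himiran zodinkonbot.

zodinkonbot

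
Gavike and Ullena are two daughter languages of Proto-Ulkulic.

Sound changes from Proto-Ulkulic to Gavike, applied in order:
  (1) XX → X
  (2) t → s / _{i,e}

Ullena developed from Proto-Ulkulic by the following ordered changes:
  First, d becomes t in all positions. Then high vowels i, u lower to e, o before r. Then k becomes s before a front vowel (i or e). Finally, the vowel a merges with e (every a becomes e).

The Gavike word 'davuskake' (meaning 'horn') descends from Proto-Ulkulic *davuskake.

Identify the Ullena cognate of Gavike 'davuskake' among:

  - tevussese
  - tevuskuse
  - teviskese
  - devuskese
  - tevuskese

tevuskese

Ullena: *davuskake > tavuskake > tavuskase > tevuskese  (by unconditioned shift, palatalisation, vowel merger)
The other candidates each miss or misapply at least one Ullena change.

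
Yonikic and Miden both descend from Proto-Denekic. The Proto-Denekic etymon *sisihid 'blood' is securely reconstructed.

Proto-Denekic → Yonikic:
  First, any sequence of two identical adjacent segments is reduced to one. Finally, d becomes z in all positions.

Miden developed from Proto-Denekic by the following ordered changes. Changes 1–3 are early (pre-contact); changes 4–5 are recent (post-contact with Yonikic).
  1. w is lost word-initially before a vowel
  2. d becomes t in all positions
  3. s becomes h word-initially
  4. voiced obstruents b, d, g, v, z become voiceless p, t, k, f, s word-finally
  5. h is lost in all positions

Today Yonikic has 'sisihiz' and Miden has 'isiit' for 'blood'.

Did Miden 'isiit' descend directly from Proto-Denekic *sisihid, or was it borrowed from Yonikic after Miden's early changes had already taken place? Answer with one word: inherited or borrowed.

If inherited, *sisihid would pass through all of Miden's changes:
Miden: *sisihid > sisihit > hisihit > isiit  (by unconditioned shift, debuccalisation, h-loss)
If borrowed from Yonikic 'sisihiz' after the early changes, it would undergo only the recent ones:
  rule 4 (final devoicing): sisihiz → sisihis
  rule 5 (h-loss): sisihis → sisiis
  ⇒ as a loan: sisiis
Miden 'isiit' matches the inherited outcome exactly, so it is an inherited cognate, not a loan.

inherited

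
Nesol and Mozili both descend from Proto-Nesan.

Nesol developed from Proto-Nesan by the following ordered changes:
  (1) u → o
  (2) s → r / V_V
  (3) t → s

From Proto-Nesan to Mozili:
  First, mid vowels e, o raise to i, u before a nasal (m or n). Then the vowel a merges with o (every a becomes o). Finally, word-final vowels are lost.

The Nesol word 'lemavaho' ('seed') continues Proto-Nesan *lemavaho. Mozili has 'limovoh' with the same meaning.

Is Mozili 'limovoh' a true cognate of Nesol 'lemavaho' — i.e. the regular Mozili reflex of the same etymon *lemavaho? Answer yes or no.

Derive the expected Mozili reflex of *lemavaho:
Mozili: start from *lemavaho.
  rule 1 (pre-nasal raising): lemavaho → limavaho
  rule 2 (vowel merger): limavaho → limovoho
  rule 3 (apocope): limovoho → limovoh
  ⇒ Mozili limovoh
Mozili 'limovoh' matches the regular reflex exactly, so the pair is cognate.

yes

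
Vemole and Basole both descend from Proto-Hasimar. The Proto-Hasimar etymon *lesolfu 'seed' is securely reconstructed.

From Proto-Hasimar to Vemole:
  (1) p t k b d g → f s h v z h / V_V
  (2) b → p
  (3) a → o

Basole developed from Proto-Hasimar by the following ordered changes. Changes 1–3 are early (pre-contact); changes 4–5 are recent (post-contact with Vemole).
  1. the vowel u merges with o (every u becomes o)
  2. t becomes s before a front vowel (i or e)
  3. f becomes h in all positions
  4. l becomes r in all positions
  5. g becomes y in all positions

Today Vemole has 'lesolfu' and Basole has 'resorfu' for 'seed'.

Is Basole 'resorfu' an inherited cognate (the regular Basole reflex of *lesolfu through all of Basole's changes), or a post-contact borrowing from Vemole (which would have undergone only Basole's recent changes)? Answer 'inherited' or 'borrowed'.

borrowed

If inherited, *lesolfu would pass through all of Basole's changes:
Basole: *lesolfu
  lesolfu → lesolfo   [vowel merger]
  lesolfo (rule 2 does not apply)
  lesolfo → lesolho   [unconditioned shift]
  lesolho → resorho   [unconditioned shift]
  resorho (rule 5 does not apply)
  giving Basole resorho.
If borrowed from Vemole 'lesolfu' after the early changes, it would undergo only the recent ones:
  rule 4 (unconditioned shift): lesolfu → resorfu
  rule 5 (unconditioned shift): no change (resorfu)
  ⇒ as a loan: resorfu
Basole 'resorfu' matches the loan outcome 'resorfu', not the inherited 'resorho' — it skipped the early Basole changes, so it was borrowed from Vemole.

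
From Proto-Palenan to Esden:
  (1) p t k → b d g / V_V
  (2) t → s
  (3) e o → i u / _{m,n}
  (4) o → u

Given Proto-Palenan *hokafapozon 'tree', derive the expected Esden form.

Esden: *hokafapozon > hogafabozon > hogafabozun > hugafabuzun  (by intervocalic voicing, pre-nasal raising, vowel merger)

hugafabuzun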